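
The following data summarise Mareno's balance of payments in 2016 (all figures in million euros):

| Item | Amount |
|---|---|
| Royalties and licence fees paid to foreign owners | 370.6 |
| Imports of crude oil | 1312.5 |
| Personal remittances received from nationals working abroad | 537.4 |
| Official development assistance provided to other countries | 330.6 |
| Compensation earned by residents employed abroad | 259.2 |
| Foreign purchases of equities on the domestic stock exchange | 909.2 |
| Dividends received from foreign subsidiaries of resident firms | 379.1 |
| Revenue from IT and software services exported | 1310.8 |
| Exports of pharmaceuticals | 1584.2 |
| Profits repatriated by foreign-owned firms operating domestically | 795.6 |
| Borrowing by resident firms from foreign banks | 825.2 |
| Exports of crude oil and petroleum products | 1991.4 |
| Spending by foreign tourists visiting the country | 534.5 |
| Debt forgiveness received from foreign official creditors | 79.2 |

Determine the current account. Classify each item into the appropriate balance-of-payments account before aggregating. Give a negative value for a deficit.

Goods: 1991.4 + 1584.2 - 1312.5 = 2263.1
Services: 534.5 + 1310.8 - 370.6 = 1474.7
Primary income: -795.6 + 379.1 + 259.2 = -157.3
Secondary income: -330.6 + 537.4 = 206.8
Current account = 2263.1 + 1474.7 + (-157.3) + 206.8 = 3787.3
(Excluded from the current account — financial account: foreign purchases of equities on the domestic stock exchange 909.2, borrowing by resident firms from foreign banks 825.2; capital account: debt forgiveness received from foreign official creditors 79.2.)

3787.3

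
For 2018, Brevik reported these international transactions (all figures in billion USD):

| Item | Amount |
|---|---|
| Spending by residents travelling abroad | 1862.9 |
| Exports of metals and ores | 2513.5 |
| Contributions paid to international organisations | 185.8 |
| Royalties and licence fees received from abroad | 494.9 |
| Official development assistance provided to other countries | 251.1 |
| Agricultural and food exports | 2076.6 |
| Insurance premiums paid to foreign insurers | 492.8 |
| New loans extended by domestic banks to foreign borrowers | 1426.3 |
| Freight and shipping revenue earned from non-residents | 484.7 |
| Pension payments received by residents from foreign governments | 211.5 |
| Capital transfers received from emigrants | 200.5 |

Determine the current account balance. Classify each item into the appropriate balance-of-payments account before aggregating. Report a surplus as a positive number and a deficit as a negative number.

2988.6

Goods: 2076.6 + 2513.5 = 4590.1
Services: 484.7 + 494.9 - 1862.9 - 492.8 = -1376.1
Secondary income: 211.5 - 251.1 - 185.8 = -225.4
Current account = 4590.1 + (-1376.1) + (-225.4) = 2988.6
(Excluded from the current account — financial account: new loans extended by domestic banks to foreign borrowers 1426.3; capital account: capital transfers received from emigrants 200.5.)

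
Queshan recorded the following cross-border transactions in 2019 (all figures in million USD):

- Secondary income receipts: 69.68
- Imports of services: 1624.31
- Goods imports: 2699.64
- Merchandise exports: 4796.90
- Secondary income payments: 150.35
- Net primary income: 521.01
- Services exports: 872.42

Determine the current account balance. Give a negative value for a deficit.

Goods balance = 4796.90 - 2699.64 = 2097.26
Services balance = 872.42 - 1624.31 = -751.89
Trade balance (goods + services) = 2097.26 + (-751.89) = 1345.37
Net primary income = 521.01
Net secondary income = 69.68 - 150.35 = -80.67
Current account = 1345.37 + 521.01 + (-80.67) = 1785.71

1785.71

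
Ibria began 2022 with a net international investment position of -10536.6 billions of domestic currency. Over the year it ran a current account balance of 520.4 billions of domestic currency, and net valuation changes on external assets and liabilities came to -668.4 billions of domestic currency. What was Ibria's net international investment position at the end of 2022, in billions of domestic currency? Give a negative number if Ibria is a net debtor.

Change in NIIP = current account + net valuation change = 520.4 + (-668.4) = -148.0
End-of-year NIIP = -10536.6 + (-148.0) = -10684.6

-10684.6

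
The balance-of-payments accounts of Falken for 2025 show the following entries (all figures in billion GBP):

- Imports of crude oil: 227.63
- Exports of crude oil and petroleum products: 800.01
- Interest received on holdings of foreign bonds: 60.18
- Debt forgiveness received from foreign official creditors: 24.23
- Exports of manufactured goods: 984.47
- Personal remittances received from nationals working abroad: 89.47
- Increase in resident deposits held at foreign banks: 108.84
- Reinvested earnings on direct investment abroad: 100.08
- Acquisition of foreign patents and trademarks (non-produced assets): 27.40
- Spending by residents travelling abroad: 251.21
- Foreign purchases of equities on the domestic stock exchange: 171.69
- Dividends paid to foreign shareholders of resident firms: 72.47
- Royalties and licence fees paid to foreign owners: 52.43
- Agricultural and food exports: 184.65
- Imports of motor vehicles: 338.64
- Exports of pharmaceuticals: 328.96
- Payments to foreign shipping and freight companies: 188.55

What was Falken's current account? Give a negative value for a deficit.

Goods: -227.63 + 328.96 - 338.64 + 184.65 + 800.01 + 984.47 = 1731.82
Services: -188.55 - 52.43 - 251.21 = -492.19
Primary income: -72.47 + 100.08 + 60.18 = 87.79
Secondary income: 89.47
Current account = 1731.82 + (-492.19) + 87.79 + 89.47 = 1416.89
(Excluded from the current account — capital account: debt forgiveness received from foreign official creditors 24.23, acquisition of foreign patents and trademarks (non-produced assets) 27.40; financial account: increase in resident deposits held at foreign banks 108.84, foreign purchases of equities on the domestic stock exchange 171.69.)

1416.89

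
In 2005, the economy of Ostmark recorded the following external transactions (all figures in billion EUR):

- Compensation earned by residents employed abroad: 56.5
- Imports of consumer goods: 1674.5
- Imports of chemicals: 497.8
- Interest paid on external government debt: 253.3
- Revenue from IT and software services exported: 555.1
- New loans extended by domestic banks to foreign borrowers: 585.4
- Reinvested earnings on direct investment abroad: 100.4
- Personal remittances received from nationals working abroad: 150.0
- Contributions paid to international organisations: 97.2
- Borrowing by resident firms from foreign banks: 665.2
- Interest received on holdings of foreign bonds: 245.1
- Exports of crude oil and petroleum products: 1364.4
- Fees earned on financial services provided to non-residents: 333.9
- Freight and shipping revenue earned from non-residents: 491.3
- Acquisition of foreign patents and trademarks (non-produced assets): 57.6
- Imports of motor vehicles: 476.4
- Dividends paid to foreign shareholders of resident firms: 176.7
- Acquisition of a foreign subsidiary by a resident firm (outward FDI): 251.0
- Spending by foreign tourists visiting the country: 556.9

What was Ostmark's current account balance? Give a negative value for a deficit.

677.7

Goods: 1364.4 - 1674.5 - 497.8 - 476.4 = -1284.3
Services: 555.1 + 556.9 + 333.9 + 491.3 = 1937.2
Primary income: 100.4 - 253.3 + 245.1 + 56.5 - 176.7 = -28.0
Secondary income: 150.0 - 97.2 = 52.8
Current account = (-1284.3) + 1937.2 + (-28.0) + 52.8 = 677.7
(Excluded from the current account — financial account: new loans extended by domestic banks to foreign borrowers 585.4, borrowing by resident firms from foreign banks 665.2, acquisition of a foreign subsidiary by a resident firm (outward FDI) 251.0; capital account: acquisition of foreign patents and trademarks (non-produced assets) 57.6.)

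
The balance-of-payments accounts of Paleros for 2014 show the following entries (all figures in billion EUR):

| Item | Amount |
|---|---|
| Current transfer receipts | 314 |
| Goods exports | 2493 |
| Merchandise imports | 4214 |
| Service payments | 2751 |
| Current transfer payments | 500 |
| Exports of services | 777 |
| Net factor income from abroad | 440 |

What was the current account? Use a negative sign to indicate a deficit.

-3441

Goods balance = 2493 - 4214 = -1721
Services balance = 777 - 2751 = -1974
Trade balance (goods + services) = -1721 + (-1974) = -3695
Net primary income = 440
Net secondary income = 314 - 500 = -186
Current account = -3695 + 440 + (-186) = -3441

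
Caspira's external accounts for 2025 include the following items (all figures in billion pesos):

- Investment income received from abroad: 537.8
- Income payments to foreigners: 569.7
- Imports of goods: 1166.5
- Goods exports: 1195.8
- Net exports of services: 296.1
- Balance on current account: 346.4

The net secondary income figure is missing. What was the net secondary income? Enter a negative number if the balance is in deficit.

Current account = goods balance + services balance + net primary income + net secondary income
Sum of the known components = 293.5
Net secondary income = CA - (known components) = 346.4 - 293.5 = 52.9

52.9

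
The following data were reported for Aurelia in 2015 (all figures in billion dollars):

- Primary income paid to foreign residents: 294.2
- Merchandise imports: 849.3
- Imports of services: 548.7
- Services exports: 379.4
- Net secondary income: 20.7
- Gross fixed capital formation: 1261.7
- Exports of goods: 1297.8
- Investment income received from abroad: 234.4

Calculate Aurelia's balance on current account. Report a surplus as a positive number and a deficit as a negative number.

Goods balance = 1297.8 - 849.3 = 448.5
Services balance = 379.4 - 548.7 = -169.3
Trade balance (goods + services) = 448.5 + (-169.3) = 279.2
Net primary income = 234.4 - 294.2 = -59.8
Net secondary income = 20.7
Current account = 279.2 + (-59.8) + 20.7 = 240.1

240.1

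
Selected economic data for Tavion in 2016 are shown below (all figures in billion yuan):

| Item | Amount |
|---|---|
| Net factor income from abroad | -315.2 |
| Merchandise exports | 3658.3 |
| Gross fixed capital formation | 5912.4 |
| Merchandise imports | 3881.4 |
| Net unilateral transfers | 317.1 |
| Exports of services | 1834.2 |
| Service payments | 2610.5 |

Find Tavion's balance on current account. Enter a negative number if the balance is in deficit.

Goods balance = 3658.3 - 3881.4 = -223.1
Services balance = 1834.2 - 2610.5 = -776.3
Trade balance (goods + services) = -223.1 + (-776.3) = -999.4
Net primary income = -315.2
Net secondary income = 317.1
Current account = -999.4 + (-315.2) + 317.1 = -997.5

-997.5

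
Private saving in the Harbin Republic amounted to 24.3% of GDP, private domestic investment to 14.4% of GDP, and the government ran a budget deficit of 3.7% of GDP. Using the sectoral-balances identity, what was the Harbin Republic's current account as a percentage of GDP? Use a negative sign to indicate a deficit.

By the sectoral-balances identity, CA = (S_private - I) + (T - G).
Private balance = 24.3 - 14.4 = 9.9
Government balance (T - G) = -3.7
CA = 9.9 + (-3.7) = 6.2

6.2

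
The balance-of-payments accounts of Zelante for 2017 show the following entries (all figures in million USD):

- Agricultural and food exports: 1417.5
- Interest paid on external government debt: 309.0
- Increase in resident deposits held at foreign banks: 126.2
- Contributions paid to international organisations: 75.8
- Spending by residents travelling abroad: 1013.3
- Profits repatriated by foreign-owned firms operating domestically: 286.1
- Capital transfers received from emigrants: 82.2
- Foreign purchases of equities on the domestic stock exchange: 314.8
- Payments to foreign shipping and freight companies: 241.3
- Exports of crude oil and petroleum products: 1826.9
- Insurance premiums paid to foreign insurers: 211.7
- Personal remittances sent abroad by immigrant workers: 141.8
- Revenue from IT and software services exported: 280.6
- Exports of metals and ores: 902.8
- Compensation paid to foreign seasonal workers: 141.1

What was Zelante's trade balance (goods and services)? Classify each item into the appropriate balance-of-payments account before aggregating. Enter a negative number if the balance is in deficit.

Goods: 1826.9 + 902.8 + 1417.5 = 4147.2
Services: 280.6 - 241.3 - 211.7 - 1013.3 = -1185.7
Trade balance = 4147.2 + (-1185.7) = 2961.5
(Excluded from the trade balance — primary income: interest paid on external government debt 309.0, profits repatriated by foreign-owned firms operating domestically 286.1, compensation paid to foreign seasonal workers 141.1; financial account: increase in resident deposits held at foreign banks 126.2, foreign purchases of equities on the domestic stock exchange 314.8; secondary income: contributions paid to international organisations 75.8, personal remittances sent abroad by immigrant workers 141.8; capital account: capital transfers received from emigrants 82.2.)

2961.5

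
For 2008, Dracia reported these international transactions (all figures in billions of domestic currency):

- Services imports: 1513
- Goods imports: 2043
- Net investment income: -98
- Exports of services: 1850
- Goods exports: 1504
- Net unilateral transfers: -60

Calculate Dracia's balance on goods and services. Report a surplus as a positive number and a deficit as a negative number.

-202

Goods balance = 1504 - 2043 = -539
Services balance = 1850 - 1513 = 337
Trade balance (goods + services) = -539 + 337 = -202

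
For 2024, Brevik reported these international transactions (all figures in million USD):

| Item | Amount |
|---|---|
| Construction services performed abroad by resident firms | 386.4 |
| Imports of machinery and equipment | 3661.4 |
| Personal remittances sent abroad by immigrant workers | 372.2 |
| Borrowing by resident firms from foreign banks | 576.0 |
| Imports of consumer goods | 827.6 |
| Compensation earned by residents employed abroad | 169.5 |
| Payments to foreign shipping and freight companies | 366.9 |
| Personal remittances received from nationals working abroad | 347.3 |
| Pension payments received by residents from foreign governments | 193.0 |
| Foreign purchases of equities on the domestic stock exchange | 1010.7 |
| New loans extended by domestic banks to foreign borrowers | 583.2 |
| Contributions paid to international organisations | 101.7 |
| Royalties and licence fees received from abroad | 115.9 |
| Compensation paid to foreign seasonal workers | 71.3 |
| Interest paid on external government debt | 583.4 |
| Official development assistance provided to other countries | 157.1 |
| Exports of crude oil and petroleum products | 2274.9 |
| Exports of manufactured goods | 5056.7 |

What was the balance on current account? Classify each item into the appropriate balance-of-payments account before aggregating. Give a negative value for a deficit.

Goods: -827.6 - 3661.4 + 2274.9 + 5056.7 = 2842.6
Services: 386.4 - 366.9 + 115.9 = 135.4
Primary income: -583.4 + 169.5 - 71.3 = -485.2
Secondary income: 347.3 - 372.2 + 193.0 - 101.7 - 157.1 = -90.7
Current account = 2842.6 + 135.4 + (-485.2) + (-90.7) = 2402.1
(Excluded from the current account — financial account: borrowing by resident firms from foreign banks 576.0, foreign purchases of equities on the domestic stock exchange 1010.7, new loans extended by domestic banks to foreign borrowers 583.2.)

2402.1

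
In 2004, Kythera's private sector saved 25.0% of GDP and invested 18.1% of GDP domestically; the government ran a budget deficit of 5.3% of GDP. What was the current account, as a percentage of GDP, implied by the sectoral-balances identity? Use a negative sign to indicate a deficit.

By the sectoral-balances identity, CA = (S_private - I) + (T - G).
Private balance = 25.0 - 18.1 = 6.9
Government balance (T - G) = -5.3
CA = 6.9 + (-5.3) = 1.6

1.6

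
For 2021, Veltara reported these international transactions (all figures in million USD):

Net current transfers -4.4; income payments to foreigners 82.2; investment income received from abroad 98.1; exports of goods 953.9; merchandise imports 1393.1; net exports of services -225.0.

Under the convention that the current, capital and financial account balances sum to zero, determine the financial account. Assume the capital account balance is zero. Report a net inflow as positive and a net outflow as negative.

652.7

Goods balance = 953.9 - 1393.1 = -439.2
Services balance = -225.0
Trade balance (goods + services) = -439.2 + (-225.0) = -664.2
Net primary income = 98.1 - 82.2 = 15.9
Net secondary income = -4.4
Current account = -664.2 + 15.9 + (-4.4) = -652.7
Financial account = -(-652.7) = 652.7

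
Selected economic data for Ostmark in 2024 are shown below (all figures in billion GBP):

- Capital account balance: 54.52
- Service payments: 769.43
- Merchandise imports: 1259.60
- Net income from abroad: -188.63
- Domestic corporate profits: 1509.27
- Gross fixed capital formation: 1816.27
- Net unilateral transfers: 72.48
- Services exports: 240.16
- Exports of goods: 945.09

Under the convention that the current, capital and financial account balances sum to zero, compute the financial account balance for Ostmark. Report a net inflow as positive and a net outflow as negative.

905.41

Goods balance = 945.09 - 1259.60 = -314.51
Services balance = 240.16 - 769.43 = -529.27
Trade balance (goods + services) = -314.51 + (-529.27) = -843.78
Net primary income = -188.63
Net secondary income = 72.48
Current account = -843.78 + (-188.63) + 72.48 = -959.93
Financial account = -(-959.93 + 54.52) = 905.41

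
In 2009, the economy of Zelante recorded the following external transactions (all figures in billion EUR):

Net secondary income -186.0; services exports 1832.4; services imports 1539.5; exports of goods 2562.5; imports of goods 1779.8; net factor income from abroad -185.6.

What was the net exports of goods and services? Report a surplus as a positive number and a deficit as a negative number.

1075.6

Goods balance = 2562.5 - 1779.8 = 782.7
Services balance = 1832.4 - 1539.5 = 292.9
Trade balance (goods + services) = 782.7 + 292.9 = 1075.6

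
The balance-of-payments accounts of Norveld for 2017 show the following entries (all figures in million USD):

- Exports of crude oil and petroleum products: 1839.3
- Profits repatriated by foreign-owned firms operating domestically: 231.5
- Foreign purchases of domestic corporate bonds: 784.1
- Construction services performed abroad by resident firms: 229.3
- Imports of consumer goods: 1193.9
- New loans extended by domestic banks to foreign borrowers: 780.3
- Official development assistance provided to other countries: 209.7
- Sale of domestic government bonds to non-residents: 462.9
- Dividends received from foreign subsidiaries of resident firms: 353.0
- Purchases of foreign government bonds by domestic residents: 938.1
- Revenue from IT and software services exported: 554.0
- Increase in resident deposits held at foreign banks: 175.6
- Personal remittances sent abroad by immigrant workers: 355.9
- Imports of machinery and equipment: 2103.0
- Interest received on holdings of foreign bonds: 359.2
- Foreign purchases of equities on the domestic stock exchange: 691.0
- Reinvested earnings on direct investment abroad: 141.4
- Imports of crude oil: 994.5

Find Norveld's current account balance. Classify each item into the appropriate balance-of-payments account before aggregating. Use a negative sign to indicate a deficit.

Goods: -2103.0 - 994.5 + 1839.3 - 1193.9 = -2452.1
Services: 554.0 + 229.3 = 783.3
Primary income: 141.4 - 231.5 + 353.0 + 359.2 = 622.1
Secondary income: -209.7 - 355.9 = -565.6
Current account = (-2452.1) + 783.3 + 622.1 + (-565.6) = -1612.3
(Excluded from the current account — financial account: foreign purchases of domestic corporate bonds 784.1, new loans extended by domestic banks to foreign borrowers 780.3, sale of domestic government bonds to non-residents 462.9, purchases of foreign government bonds by domestic residents 938.1, increase in resident deposits held at foreign banks 175.6, foreign purchases of equities on the domestic stock exchange 691.0.)

-1612.3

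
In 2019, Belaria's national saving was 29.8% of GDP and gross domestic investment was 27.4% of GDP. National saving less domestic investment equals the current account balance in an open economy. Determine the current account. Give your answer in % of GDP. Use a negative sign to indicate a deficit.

2.4

S - I = CA (net lending to the rest of the world).
CA = S - I = 29.8 - 27.4 = 2.4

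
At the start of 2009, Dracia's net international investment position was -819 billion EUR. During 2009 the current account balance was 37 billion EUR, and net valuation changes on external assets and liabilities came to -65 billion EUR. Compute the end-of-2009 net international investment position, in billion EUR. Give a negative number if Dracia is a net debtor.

-847

Change in NIIP = current account + net valuation change = 37 + (-65) = -28
End-of-year NIIP = -819 + (-28) = -847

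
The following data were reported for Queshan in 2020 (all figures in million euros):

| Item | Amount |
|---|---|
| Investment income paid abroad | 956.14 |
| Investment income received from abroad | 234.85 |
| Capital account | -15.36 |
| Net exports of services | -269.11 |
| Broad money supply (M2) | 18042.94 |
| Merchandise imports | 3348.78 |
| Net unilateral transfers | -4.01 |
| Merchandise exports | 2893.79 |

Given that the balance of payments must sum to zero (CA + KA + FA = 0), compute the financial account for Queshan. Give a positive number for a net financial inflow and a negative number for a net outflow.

1464.76

Goods balance = 2893.79 - 3348.78 = -454.99
Services balance = -269.11
Trade balance (goods + services) = -454.99 + (-269.11) = -724.10
Net primary income = 234.85 - 956.14 = -721.29
Net secondary income = -4.01
Current account = -724.10 + (-721.29) + (-4.01) = -1449.40
Financial account = -(-1449.40 + (-15.36)) = 1464.76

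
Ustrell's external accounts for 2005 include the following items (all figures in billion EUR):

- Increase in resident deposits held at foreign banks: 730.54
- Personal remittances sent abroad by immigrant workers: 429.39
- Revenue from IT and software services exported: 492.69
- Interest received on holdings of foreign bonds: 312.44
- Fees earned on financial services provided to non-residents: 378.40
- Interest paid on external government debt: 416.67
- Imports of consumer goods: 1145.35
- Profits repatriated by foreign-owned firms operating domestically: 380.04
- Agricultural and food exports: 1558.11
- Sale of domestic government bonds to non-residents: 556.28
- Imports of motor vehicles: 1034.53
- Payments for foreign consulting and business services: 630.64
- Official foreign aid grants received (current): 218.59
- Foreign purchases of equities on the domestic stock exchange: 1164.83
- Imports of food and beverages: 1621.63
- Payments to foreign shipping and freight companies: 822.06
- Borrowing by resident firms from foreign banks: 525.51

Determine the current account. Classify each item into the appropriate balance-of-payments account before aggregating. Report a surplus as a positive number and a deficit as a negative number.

Goods: -1034.53 - 1621.63 - 1145.35 + 1558.11 = -2243.40
Services: 492.69 - 630.64 - 822.06 + 378.40 = -581.61
Primary income: 312.44 - 416.67 - 380.04 = -484.27
Secondary income: 218.59 - 429.39 = -210.80
Current account = (-2243.40) + (-581.61) + (-484.27) + (-210.80) = -3520.08
(Excluded from the current account — financial account: increase in resident deposits held at foreign banks 730.54, sale of domestic government bonds to non-residents 556.28, foreign purchases of equities on the domestic stock exchange 1164.83, borrowing by resident firms from foreign banks 525.51.)

-3520.08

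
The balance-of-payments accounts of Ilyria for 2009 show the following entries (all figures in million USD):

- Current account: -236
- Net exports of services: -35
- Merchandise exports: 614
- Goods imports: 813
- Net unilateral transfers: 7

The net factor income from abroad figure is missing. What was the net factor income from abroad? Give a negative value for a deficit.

Current account = goods balance + services balance + net primary income + net secondary income
Sum of the known components = -227
Net factor income from abroad = CA - (known components) = -236 - (-227) = -9

-9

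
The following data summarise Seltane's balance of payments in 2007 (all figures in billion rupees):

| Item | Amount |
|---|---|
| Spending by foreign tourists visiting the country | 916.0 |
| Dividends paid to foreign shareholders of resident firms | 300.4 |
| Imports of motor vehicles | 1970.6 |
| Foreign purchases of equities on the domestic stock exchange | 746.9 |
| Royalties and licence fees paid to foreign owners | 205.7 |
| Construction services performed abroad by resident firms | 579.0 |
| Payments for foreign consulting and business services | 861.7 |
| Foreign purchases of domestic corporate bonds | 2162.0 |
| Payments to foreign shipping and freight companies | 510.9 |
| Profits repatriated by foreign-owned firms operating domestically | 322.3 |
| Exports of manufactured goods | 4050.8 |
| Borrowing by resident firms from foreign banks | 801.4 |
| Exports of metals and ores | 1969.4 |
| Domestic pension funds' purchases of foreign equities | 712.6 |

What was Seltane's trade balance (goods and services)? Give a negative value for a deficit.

3966.3

Goods: 1969.4 - 1970.6 + 4050.8 = 4049.6
Services: -510.9 + 579.0 + 916.0 - 861.7 - 205.7 = -83.3
Trade balance = 4049.6 + (-83.3) = 3966.3
(Excluded from the trade balance — primary income: dividends paid to foreign shareholders of resident firms 300.4, profits repatriated by foreign-owned firms operating domestically 322.3; financial account: foreign purchases of equities on the domestic stock exchange 746.9, foreign purchases of domestic corporate bonds 2162.0, borrowing by resident firms from foreign banks 801.4, domestic pension funds' purchases of foreign equities 712.6.)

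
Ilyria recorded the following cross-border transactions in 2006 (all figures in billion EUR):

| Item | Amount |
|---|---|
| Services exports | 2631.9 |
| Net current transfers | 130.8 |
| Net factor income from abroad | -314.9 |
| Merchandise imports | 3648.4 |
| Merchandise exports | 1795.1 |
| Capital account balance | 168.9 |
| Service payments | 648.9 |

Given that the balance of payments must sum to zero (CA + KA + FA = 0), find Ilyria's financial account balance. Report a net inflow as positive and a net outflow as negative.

-114.5

Goods balance = 1795.1 - 3648.4 = -1853.3
Services balance = 2631.9 - 648.9 = 1983.0
Trade balance (goods + services) = -1853.3 + 1983.0 = 129.7
Net primary income = -314.9
Net secondary income = 130.8
Current account = 129.7 + (-314.9) + 130.8 = -54.4
Financial account = -(-54.4 + 168.9) = -114.5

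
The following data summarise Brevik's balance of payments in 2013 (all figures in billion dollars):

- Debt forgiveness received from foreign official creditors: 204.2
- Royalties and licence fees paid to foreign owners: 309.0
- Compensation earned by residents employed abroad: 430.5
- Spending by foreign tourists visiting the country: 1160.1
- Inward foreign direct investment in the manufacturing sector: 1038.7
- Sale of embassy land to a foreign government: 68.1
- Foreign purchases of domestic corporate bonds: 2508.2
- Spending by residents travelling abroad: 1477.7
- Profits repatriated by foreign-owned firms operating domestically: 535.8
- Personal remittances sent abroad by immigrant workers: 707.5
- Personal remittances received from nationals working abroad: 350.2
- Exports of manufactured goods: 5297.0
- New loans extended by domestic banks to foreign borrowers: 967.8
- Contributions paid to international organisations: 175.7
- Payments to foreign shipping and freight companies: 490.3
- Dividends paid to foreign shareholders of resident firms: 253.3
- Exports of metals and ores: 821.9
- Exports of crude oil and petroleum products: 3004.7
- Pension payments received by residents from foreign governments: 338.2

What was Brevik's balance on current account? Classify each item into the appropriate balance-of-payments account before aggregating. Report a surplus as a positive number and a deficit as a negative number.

Goods: 3004.7 + 821.9 + 5297.0 = 9123.6
Services: -490.3 - 309.0 + 1160.1 - 1477.7 = -1116.9
Primary income: -535.8 + 430.5 - 253.3 = -358.6
Secondary income: -175.7 + 350.2 - 707.5 + 338.2 = -194.8
Current account = 9123.6 + (-1116.9) + (-358.6) + (-194.8) = 7453.3
(Excluded from the current account — capital account: debt forgiveness received from foreign official creditors 204.2, sale of embassy land to a foreign government 68.1; financial account: inward foreign direct investment in the manufacturing sector 1038.7, foreign purchases of domestic corporate bonds 2508.2, new loans extended by domestic banks to foreign borrowers 967.8.)

7453.3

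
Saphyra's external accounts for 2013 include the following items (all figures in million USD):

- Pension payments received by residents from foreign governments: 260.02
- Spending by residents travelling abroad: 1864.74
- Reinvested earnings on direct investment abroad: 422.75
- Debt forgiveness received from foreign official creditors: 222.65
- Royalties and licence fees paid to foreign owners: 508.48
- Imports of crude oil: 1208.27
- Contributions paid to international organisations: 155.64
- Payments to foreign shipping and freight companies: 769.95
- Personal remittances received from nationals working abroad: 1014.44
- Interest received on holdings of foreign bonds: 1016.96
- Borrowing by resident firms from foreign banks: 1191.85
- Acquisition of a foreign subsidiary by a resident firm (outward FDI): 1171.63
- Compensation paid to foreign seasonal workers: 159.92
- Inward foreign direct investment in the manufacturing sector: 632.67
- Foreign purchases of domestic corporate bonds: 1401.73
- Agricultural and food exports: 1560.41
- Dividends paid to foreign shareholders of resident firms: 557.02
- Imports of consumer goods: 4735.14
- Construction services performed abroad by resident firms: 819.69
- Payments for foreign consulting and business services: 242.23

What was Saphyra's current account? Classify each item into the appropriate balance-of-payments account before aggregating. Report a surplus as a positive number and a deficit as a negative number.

-5107.12

Goods: 1560.41 - 4735.14 - 1208.27 = -4383.00
Services: -769.95 - 1864.74 - 242.23 - 508.48 + 819.69 = -2565.71
Primary income: -159.92 + 1016.96 - 557.02 + 422.75 = 722.77
Secondary income: 260.02 + 1014.44 - 155.64 = 1118.82
Current account = (-4383.00) + (-2565.71) + 722.77 + 1118.82 = -5107.12
(Excluded from the current account — capital account: debt forgiveness received from foreign official creditors 222.65; financial account: borrowing by resident firms from foreign banks 1191.85, acquisition of a foreign subsidiary by a resident firm (outward FDI) 1171.63, inward foreign direct investment in the manufacturing sector 632.67, foreign purchases of domestic corporate bonds 1401.73.)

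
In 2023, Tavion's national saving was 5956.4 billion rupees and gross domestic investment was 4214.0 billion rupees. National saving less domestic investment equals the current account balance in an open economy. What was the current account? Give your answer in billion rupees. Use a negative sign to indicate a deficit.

CA = S - I = 5956.4 - 4214.0 = 1742.4

1742.4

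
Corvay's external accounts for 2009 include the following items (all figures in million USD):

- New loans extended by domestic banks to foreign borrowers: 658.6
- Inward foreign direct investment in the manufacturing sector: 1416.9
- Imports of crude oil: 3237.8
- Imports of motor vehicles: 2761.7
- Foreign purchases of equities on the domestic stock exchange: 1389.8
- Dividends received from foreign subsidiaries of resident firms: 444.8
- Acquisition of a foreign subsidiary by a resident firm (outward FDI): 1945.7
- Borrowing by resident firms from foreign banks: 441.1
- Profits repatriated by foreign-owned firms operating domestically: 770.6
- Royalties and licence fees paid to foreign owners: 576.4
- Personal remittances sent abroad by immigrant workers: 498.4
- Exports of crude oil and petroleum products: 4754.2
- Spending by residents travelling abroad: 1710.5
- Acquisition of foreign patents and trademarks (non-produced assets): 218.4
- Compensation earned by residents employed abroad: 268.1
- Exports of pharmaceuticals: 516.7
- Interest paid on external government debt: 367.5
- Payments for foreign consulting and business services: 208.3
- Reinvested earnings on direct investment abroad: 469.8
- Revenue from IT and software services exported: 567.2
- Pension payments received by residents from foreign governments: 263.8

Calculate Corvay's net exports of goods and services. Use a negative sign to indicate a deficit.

-2656.6

Goods: 516.7 - 3237.8 + 4754.2 - 2761.7 = -728.6
Services: -1710.5 + 567.2 - 576.4 - 208.3 = -1928.0
Trade balance = -728.6 + (-1928.0) = -2656.6
(Excluded from the trade balance — financial account: new loans extended by domestic banks to foreign borrowers 658.6, inward foreign direct investment in the manufacturing sector 1416.9, foreign purchases of equities on the domestic stock exchange 1389.8, acquisition of a foreign subsidiary by a resident firm (outward FDI) 1945.7, borrowing by resident firms from foreign banks 441.1; primary income: dividends received from foreign subsidiaries of resident firms 444.8, profits repatriated by foreign-owned firms operating domestically 770.6, compensation earned by residents employed abroad 268.1, interest paid on external government debt 367.5, reinvested earnings on direct investment abroad 469.8; secondary income: personal remittances sent abroad by immigrant workers 498.4, pension payments received by residents from foreign governments 263.8; capital account: acquisition of foreign patents and trademarks (non-produced assets) 218.4.)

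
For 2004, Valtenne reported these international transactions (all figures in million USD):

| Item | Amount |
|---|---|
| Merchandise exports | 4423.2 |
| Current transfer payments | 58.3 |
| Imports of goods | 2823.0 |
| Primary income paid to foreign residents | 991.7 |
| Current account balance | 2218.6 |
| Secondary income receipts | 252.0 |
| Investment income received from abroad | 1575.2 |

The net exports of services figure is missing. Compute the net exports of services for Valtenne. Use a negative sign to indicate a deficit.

-158.8

Current account = goods balance + services balance + net primary income + net secondary income
Sum of the known components = 2377.4
Net exports of services = CA - (known components) = 2218.6 - 2377.4 = -158.8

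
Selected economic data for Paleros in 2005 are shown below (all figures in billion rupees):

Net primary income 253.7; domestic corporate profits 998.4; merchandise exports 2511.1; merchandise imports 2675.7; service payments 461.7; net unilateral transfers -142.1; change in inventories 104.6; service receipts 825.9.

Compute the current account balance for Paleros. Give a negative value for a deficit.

311.2

Goods balance = 2511.1 - 2675.7 = -164.6
Services balance = 825.9 - 461.7 = 364.2
Trade balance (goods + services) = -164.6 + 364.2 = 199.6
Net primary income = 253.7
Net secondary income = -142.1
Current account = 199.6 + 253.7 + (-142.1) = 311.2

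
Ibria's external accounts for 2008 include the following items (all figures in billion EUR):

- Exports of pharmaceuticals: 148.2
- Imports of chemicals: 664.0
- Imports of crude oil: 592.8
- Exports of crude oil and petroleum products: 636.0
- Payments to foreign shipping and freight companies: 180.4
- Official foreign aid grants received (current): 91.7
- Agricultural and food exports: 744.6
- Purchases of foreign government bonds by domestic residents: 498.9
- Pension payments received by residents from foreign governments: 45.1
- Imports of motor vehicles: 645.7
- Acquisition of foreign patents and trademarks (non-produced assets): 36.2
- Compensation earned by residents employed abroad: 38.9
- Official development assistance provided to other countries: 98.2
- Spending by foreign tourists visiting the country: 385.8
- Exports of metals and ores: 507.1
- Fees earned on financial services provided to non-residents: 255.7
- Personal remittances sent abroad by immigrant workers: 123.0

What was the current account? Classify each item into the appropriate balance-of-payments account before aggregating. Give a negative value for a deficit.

549.0

Goods: 507.1 - 592.8 - 645.7 - 664.0 + 744.6 + 636.0 + 148.2 = 133.4
Services: 255.7 - 180.4 + 385.8 = 461.1
Primary income: 38.9
Secondary income: -123.0 + 91.7 + 45.1 - 98.2 = -84.4
Current account = 133.4 + 461.1 + 38.9 + (-84.4) = 549.0
(Excluded from the current account — financial account: purchases of foreign government bonds by domestic residents 498.9; capital account: acquisition of foreign patents and trademarks (non-produced assets) 36.2.)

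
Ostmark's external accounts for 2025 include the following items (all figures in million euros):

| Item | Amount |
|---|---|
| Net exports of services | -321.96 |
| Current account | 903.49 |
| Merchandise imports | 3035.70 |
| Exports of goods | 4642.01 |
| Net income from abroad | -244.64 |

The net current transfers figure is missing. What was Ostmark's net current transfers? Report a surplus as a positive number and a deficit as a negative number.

Current account = goods balance + services balance + net primary income + net secondary income
Sum of the known components = 1039.71
Net current transfers = CA - (known components) = 903.49 - 1039.71 = -136.22

-136.22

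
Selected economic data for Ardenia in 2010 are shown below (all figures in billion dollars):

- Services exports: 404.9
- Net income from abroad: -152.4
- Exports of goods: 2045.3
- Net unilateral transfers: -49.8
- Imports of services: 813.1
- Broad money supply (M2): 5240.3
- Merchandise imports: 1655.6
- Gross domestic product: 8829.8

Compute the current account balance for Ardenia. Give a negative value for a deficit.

Goods balance = 2045.3 - 1655.6 = 389.7
Services balance = 404.9 - 813.1 = -408.2
Trade balance (goods + services) = 389.7 + (-408.2) = -18.5
Net primary income = -152.4
Net secondary income = -49.8
Current account = -18.5 + (-152.4) + (-49.8) = -220.7

-220.7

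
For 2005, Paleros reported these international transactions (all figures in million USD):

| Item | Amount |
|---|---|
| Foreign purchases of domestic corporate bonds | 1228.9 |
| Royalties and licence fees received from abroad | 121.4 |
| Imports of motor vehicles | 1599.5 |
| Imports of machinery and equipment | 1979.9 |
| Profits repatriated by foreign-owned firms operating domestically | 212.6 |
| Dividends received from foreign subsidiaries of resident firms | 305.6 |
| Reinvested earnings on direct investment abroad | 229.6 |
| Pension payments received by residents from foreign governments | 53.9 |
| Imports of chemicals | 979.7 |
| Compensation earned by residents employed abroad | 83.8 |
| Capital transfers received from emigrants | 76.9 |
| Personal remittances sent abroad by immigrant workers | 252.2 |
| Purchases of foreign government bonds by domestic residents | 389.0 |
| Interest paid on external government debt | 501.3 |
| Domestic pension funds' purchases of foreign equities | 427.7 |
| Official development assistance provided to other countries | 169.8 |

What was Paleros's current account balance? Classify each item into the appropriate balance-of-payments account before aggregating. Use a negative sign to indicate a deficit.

-4900.7

Goods: -1599.5 - 1979.9 - 979.7 = -4559.1
Services: 121.4
Primary income: -212.6 + 305.6 + 229.6 - 501.3 + 83.8 = -94.9
Secondary income: -252.2 + 53.9 - 169.8 = -368.1
Current account = (-4559.1) + 121.4 + (-94.9) + (-368.1) = -4900.7
(Excluded from the current account — financial account: foreign purchases of domestic corporate bonds 1228.9, purchases of foreign government bonds by domestic residents 389.0, domestic pension funds' purchases of foreign equities 427.7; capital account: capital transfers received from emigrants 76.9.)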